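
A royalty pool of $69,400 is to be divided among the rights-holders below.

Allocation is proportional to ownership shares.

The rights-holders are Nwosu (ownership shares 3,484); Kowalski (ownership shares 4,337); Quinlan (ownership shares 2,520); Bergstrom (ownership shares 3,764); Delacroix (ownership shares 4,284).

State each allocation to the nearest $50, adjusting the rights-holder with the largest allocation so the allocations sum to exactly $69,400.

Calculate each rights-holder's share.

Nwosu: $13,150; Kowalski: $16,400; Quinlan: $9,500; Bergstrom: $14,200; Delacroix: $16,150

Combined ownership shares = 18,389.
Unrounded shares: Nwosu 3,484/18,389 × $69,400 = 13,148.60; Kowalski 4,337/18,389 × $69,400 = 16,367.82; Quinlan 2,520/18,389 × $69,400 = 9,510.47; Bergstrom 3,764/18,389 × $69,400 = 14,205.32; Delacroix 4,284/18,389 × $69,400 = 16,167.80.
After rounding ($50): Nwosu $13,150; Kowalski $16,350; Quinlan $9,500; Bergstrom $14,200; Delacroix $16,150. Sum = $69,350.
Difference $69,400 − $69,350 = +$50 applied to largest allocation (Kowalski): Kowalski becomes $16,400.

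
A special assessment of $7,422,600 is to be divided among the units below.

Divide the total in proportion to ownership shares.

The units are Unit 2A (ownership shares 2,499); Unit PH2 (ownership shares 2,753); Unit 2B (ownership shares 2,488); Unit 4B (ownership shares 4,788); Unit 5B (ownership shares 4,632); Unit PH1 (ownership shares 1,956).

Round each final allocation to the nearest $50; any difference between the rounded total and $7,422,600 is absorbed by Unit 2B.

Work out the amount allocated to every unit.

Total ownership shares = 19,116.
Raw shares: Unit 2A 2,499/19,116 × $7,422,600 = 970,343.03; Unit PH2 2,753/19,116 × $7,422,600 = 1,068,969.33; Unit 2B 2,488/19,116 × $7,422,600 = 966,071.81; Unit 4B 4,788/19,116 × $7,422,600 = 1,859,144.63; Unit 5B 4,632/19,116 × $7,422,600 = 1,798,571.00; Unit PH1 1,956/19,116 × $7,422,600 = 759,500.19.
After rounding ($50): Unit 2A $970,350; Unit PH2 $1,068,950; Unit 2B $966,050; Unit 4B $1,859,150; Unit 5B $1,798,550; Unit PH1 $759,500. Sum = $7,422,550.
Difference $7,422,600 − $7,422,550 = +$50 applied to Unit 2B: Unit 2B becomes $966,100.

Unit 2A: $970,350 · Unit PH2: $1,068,950 · Unit 2B: $966,100 · Unit 4B: $1,859,150 · Unit 5B: $1,798,550 · Unit PH1: $759,500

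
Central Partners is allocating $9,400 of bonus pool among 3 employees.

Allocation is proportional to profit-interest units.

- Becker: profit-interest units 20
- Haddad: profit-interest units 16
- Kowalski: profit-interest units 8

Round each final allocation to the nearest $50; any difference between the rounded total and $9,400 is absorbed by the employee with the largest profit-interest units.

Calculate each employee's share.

Becker: $4,300; Haddad: $3,400; Kowalski: $1,700

Combined profit-interest units = 44.
Unrounded shares: Becker 20/44 × $9,400 = 4,272.73; Haddad 16/44 × $9,400 = 3,418.18; Kowalski 8/44 × $9,400 = 1,709.09.
After rounding ($50): Becker $4,250; Haddad $3,400; Kowalski $1,700. Sum = $9,350.
Difference $9,400 − $9,350 = +$50 applied to largest profit-interest units (Becker): Becker becomes $4,300.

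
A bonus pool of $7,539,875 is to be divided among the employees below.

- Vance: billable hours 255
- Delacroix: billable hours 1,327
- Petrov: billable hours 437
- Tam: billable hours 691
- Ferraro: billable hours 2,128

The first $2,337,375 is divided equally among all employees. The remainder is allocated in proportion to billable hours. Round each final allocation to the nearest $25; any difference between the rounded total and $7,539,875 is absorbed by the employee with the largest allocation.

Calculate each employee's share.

First tranche $2,337,375 split equally: $467,475 each.
Remainder $5,202,500 by billable hours (total 4,838): Vance 274,211.97 → $274,200; Delacroix 1,426,977.57 → $1,426,975; Petrov 469,924.04 → $469,925; Tam 743,060.67 → $743,050; Ferraro 2,288,325.75 → $2,288,325.
Rounding difference +$25 on remainder applied to Ferraro.
Totals: Vance $467,475 + $274,200 = $741,675; Delacroix $467,475 + $1,426,975 = $1,894,450; Petrov $467,475 + $469,925 = $937,400; Tam $467,475 + $743,050 = $1,210,525; Ferraro $467,475 + $2,288,350 = $2,755,825.

Vance: $741,675 | Delacroix: $1,894,450 | Petrov: $937,400 | Tam: $1,210,525 | Ferraro: $2,755,825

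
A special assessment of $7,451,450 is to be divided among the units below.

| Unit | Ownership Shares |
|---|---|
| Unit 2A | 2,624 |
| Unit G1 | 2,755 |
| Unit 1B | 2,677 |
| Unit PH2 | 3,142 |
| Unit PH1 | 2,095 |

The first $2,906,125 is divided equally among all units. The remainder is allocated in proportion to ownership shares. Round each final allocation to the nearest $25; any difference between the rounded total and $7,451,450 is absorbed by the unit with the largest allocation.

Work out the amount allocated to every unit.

Equal tier: $2,906,125 ÷ 5 = $581,225 apiece.
Remainder $4,545,325 by ownership shares (total 13,293): Unit 2A 897,234.09 → $897,225; Unit G1 942,027.41 → $942,025; Unit 1B 915,356.58 → $915,350; Unit PH2 1,074,355.76 → $1,074,350; Unit PH1 716,351.15 → $716,350.
Rounding difference +$25 on remainder applied to Unit PH2.
Totals: Unit 2A $581,225 + $897,225 = $1,478,450; Unit G1 $581,225 + $942,025 = $1,523,250; Unit 1B $581,225 + $915,350 = $1,496,575; Unit PH2 $581,225 + $1,074,375 = $1,655,600; Unit PH1 $581,225 + $716,350 = $1,297,575.

Unit 2A: $1,478,450 · Unit G1: $1,523,250 · Unit 1B: $1,496,575 · Unit PH2: $1,655,600 · Unit PH1: $1,297,575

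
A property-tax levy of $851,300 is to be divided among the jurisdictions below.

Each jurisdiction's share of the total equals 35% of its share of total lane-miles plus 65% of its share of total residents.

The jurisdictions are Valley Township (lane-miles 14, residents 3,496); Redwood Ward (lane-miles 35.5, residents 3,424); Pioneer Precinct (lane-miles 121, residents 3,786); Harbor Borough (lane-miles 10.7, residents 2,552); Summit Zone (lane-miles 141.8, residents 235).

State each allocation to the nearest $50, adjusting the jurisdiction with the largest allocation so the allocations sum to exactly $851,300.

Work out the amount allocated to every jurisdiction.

Valley Township: $156,300 | Redwood Ward: $173,150 | Pioneer Precinct: $266,850 | Harbor Borough: $114,550 | Summit Zone: $140,450

Totals — lane-miles 323, residents 13,493.
Combined weights (35% lane-miles + 65% residents): Valley Township 0.1836; Redwood Ward 0.2034; Pioneer Precinct 0.3135; Harbor Borough 0.1345; Summit Zone 0.1650.
Pro-rata amounts: Valley Township 156,284.66; Redwood Ward 173,164.87; Pioneer Precinct 266,880.86; Harbor Borough 114,527.30; Summit Zone 140,442.31.
Rounded to nearest $50: Valley Township $156,300; Redwood Ward $173,150; Pioneer Precinct $266,900; Harbor Borough $114,550; Summit Zone $140,450. Sum = $851,350.
Difference $851,300 − $851,350 = −$50 applied to largest allocation (Pioneer Precinct): Pioneer Precinct becomes $266,850.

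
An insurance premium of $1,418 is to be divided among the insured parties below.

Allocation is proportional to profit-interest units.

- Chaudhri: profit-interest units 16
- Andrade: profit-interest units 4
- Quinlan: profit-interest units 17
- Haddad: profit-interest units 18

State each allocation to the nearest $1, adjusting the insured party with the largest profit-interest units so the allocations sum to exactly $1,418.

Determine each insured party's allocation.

Chaudhri: $413; Andrade: $103; Quinlan: $438; Haddad: $464

Sum of profit-interest units: 16 + 4 + 17 + 18 = 55.
Unrounded shares: Chaudhri 412.51; Andrade 103.13; Quinlan 438.29; Haddad 464.07.
Rounded to nearest $1: Chaudhri $413; Andrade $103; Quinlan $438; Haddad $464. Sum = $1,418.
Rounded total matches; no reconciliation needed.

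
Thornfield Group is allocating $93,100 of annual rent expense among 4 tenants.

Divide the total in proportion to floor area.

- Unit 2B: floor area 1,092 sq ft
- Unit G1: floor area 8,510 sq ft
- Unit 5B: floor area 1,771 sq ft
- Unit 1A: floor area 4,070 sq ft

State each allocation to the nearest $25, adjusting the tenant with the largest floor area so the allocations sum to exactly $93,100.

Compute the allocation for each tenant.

Sum of floor area: 1,092 + 8,510 + 1,771 + 4,070 = 15,443.
Unrounded shares: Unit 2B 6,583.25; Unit G1 51,303.57; Unit 5B 10,676.69; Unit 1A 24,536.49.
At nearest $25: Unit 2B $6,575; Unit G1 $51,300; Unit 5B $10,675; Unit 1A $24,525. Sum = $93,075.
Difference $93,100 − $93,075 = +$25 applied to largest floor area (Unit G1): Unit G1 becomes $51,325.

Unit 2B: $6,575; Unit G1: $51,325; Unit 5B: $10,675; Unit 1A: $24,525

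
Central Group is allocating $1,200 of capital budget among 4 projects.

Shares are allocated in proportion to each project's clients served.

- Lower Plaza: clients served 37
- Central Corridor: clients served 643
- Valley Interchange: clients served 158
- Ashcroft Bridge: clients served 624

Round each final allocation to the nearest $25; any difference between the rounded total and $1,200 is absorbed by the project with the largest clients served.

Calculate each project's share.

Sum of clients served: 1,462.
Raw shares: Lower Plaza 37/1,462 × $1,200 = 30.37; Central Corridor 643/1,462 × $1,200 = 527.77; Valley Interchange 158/1,462 × $1,200 = 129.69; Ashcroft Bridge 624/1,462 × $1,200 = 512.18.
After rounding ($25): Lower Plaza $25; Central Corridor $525; Valley Interchange $125; Ashcroft Bridge $500. Sum = $1,175.
Difference $1,200 − $1,175 = +$25 applied to largest clients served (Central Corridor): Central Corridor becomes $550.

Lower Plaza: $25; Central Corridor: $550; Valley Interchange: $125; Ashcroft Bridge: $500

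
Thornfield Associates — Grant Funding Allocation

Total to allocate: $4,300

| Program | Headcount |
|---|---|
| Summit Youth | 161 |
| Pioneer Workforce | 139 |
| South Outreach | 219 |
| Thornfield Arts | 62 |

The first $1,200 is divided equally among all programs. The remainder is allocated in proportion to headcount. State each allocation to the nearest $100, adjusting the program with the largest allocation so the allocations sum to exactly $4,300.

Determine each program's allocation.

First tranche $1,200 split equally: $300 each.
Remainder $3,100 by headcount (total 581): Summit Youth 859.04 → $900; Pioneer Workforce 741.65 → $700; South Outreach 1,168.50 → $1,200; Thornfield Arts 330.81 → $300.
Totals: Summit Youth $300 + $900 = $1,200; Pioneer Workforce $300 + $700 = $1,000; South Outreach $300 + $1,200 = $1,500; Thornfield Arts $300 + $300 = $600.

Summit Youth: $1,200 · Pioneer Workforce: $1,000 · South Outreach: $1,500 · Thornfield Arts: $600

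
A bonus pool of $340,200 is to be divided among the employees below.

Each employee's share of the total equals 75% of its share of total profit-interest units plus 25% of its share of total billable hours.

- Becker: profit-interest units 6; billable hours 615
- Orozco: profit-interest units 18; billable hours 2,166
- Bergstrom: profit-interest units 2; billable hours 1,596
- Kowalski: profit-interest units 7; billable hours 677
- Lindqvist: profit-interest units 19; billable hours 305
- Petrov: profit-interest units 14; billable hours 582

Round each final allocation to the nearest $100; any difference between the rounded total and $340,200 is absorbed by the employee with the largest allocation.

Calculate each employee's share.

Totals — profit-interest units 66, billable hours 5,941.
Composite weights (75% profit-interest units + 25% billable hours): Becker 0.0941; Orozco 0.2957; Bergstrom 0.0899; Kowalski 0.1080; Lindqvist 0.2287; Petrov 0.1836.
Proportional shares: Becker 31,999.65; Orozco 100,594.33; Bergstrom 30,579.79; Kowalski 36,753.14; Lindqvist 77,818.58; Petrov 62,454.51.
After rounding ($100): Becker $32,000; Orozco $100,600; Bergstrom $30,600; Kowalski $36,800; Lindqvist $77,800; Petrov $62,500. Sum = $340,300.
Difference $340,200 − $340,300 = −$100 applied to largest allocation (Orozco): Orozco becomes $100,500.

Becker: $32,000 | Orozco: $100,500 | Bergstrom: $30,600 | Kowalski: $36,800 | Lindqvist: $77,800 | Petrov: $62,500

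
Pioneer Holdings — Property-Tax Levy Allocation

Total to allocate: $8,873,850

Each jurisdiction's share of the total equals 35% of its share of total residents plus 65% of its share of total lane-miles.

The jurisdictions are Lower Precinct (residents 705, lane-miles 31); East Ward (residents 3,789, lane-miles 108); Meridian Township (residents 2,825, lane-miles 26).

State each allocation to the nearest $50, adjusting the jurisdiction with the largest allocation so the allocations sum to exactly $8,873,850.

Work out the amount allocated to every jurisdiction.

Totals — residents 7,319, lane-miles 165.
Composite weights (35% residents + 65% lane-miles): Lower Precinct 0.1558; East Ward 0.6066; Meridian Township 0.2375.
Unrounded shares: Lower Precinct 1,382,854.94; East Ward 5,383,297.42; Meridian Township 2,107,697.64.
At nearest $50: Lower Precinct $1,382,850; East Ward $5,383,300; Meridian Township $2,107,700. Sum = $8,873,850.
No rounding difference to absorb.

Lower Precinct: $1,382,850 | East Ward: $5,383,300 | Meridian Township: $2,107,700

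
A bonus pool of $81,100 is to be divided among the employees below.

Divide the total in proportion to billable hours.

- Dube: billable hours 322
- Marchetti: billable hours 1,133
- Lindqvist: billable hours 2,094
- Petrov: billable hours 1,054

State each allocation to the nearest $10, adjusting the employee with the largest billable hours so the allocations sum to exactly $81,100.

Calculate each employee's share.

Sum of billable hours: 322 + 1,133 + 2,094 + 1,054 = 4,603.
Proportional shares: Dube 5,673.30; Marchetti 19,962.26; Lindqvist 36,894.07; Petrov 18,570.37.
At nearest $10: Dube $5,670; Marchetti $19,960; Lindqvist $36,890; Petrov $18,570. Sum = $81,090.
Difference $81,100 − $81,090 = +$10 applied to largest billable hours (Lindqvist): Lindqvist becomes $36,900.

Dube: $5,670 | Marchetti: $19,960 | Lindqvist: $36,900 | Petrov: $18,570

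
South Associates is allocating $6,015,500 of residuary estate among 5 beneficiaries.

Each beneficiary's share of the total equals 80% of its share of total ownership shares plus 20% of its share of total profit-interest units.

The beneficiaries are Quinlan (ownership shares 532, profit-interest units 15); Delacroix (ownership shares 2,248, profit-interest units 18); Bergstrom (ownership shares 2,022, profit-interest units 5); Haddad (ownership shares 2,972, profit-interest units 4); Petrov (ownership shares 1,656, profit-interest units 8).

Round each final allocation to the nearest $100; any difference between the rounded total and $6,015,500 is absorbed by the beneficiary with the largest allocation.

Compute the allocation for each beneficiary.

Quinlan: $632,400; Delacroix: $1,580,300; Bergstrom: $1,152,200; Haddad: $1,613,000; Petrov: $1,037,600

Totals — ownership shares 9,430, profit-interest units 50.
Composite weights (80% ownership shares + 20% profit-interest units): Quinlan 0.1051; Delacroix 0.2627; Bergstrom 0.1915; Haddad 0.2681; Petrov 0.1725.
Raw shares: Quinlan 632,424.89; Delacroix 1,580,335.00; Bergstrom 1,152,194.71; Haddad 1,612,945.01; Petrov 1,037,600.39.
Rounded to nearest $100: Quinlan $632,400; Delacroix $1,580,300; Bergstrom $1,152,200; Haddad $1,612,900; Petrov $1,037,600. Sum = $6,015,400.
Difference $6,015,500 − $6,015,400 = +$100 applied to largest allocation (Haddad): Haddad becomes $1,613,000.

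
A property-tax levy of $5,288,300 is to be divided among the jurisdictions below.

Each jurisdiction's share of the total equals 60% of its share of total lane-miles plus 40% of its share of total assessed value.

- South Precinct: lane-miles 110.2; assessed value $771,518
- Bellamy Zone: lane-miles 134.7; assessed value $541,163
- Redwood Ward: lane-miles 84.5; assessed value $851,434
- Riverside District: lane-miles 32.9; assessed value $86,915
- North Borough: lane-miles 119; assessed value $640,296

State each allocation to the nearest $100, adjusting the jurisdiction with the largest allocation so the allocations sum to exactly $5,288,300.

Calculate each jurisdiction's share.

South Precinct: $1,290,900 · Bellamy Zone: $1,283,900 · Redwood Ward: $1,180,000 · Riverside District: $280,500 · North Borough: $1,253,000

Lane-miles total 481.3; assessed value total 2,891,326.
Blended shares (60% lane-miles + 40% assessed value): South Precinct 0.2441; Bellamy Zone 0.2428; Redwood Ward 0.2231; Riverside District 0.0530; North Borough 0.2369.
Proportional shares: South Precinct 1,290,945.21; Bellamy Zone 1,283,932.18; Redwood Ward 1,179,984.70; Riverside District 280,481.71; North Borough 1,252,956.20.
After rounding ($100): South Precinct $1,290,900; Bellamy Zone $1,283,900; Redwood Ward $1,180,000; Riverside District $280,500; North Borough $1,253,000. Sum = $5,288,300.
Sum already equals the total — no adjustment.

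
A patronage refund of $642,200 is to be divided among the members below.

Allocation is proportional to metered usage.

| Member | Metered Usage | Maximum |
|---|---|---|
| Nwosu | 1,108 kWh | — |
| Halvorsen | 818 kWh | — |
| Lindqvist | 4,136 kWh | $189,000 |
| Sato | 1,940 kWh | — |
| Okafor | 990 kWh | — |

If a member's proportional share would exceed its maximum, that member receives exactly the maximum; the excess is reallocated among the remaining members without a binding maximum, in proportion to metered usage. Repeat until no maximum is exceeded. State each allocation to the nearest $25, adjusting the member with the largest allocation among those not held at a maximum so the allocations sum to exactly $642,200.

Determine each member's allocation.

Nwosu: $103,400 | Halvorsen: $76,350 | Lindqvist: $189,000 | Sato: $181,050 | Okafor: $92,400

Metered usage total: 8,992.
Pro-rata shares before constraints: Nwosu 79,132.30; Halvorsen 58,420.77; Lindqvist 295,389.15; Sato 138,552.94; Okafor 70,704.85.
Capped: Lindqvist ($189,000); remaining pool $453,200 reallocated over remaining metered usage 4,856.
Redistributed shares: Nwosu 103,407.25 → $103,400; Halvorsen 76,342.17 → $76,350; Sato 181,056.01 → $181,050; Okafor 92,394.56 → $92,400.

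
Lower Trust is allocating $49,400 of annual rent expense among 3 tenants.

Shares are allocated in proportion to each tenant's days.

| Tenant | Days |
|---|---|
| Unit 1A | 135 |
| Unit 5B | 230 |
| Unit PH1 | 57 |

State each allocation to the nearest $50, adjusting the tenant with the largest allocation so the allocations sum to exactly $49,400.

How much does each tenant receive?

Days total: 422.
Pro-rata amounts: Unit 1A 135/422 × $49,400 = 15,803.32; Unit 5B 230/422 × $49,400 = 26,924.17; Unit PH1 57/422 × $49,400 = 6,672.51.
Rounded to nearest $50: Unit 1A $15,800; Unit 5B $26,900; Unit PH1 $6,650. Sum = $49,350.
Difference $49,400 − $49,350 = +$50 applied to largest allocation (Unit 5B): Unit 5B becomes $26,950.

Unit 1A: $15,800; Unit 5B: $26,950; Unit PH1: $6,650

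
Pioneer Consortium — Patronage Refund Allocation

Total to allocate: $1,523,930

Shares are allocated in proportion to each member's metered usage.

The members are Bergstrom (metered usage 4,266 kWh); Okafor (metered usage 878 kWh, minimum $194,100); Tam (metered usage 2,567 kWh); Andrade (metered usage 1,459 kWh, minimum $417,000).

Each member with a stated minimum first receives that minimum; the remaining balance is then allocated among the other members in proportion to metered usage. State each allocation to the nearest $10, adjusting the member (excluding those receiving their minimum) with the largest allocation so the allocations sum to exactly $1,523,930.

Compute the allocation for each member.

Fund the minimums — Okafor $194,100; Andrade $417,000. Residual $912,830.
Residual split over remaining metered usage 6,833: Bergstrom 569,900.89 → $569,900; Tam 342,929.11 → $342,930.

Bergstrom: $569,900; Okafor: $194,100; Tam: $342,930; Andrade: $417,000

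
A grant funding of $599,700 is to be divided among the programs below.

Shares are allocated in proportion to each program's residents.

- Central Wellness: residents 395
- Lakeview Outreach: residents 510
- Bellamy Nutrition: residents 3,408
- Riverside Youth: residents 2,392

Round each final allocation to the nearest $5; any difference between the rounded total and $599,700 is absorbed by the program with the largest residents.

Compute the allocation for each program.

Central Wellness: $35,330; Lakeview Outreach: $45,615; Bellamy Nutrition: $304,815; Riverside Youth: $213,940

Combined residents = 395 + 510 + 3,408 + 2,392 = 6,705.
Unrounded shares: Central Wellness 35,329.08; Lakeview Outreach 45,614.77; Bellamy Nutrition 304,813.96; Riverside Youth 213,942.19.
Rounded to nearest $5: Central Wellness $35,330; Lakeview Outreach $45,615; Bellamy Nutrition $304,815; Riverside Youth $213,940. Sum = $599,700.
Rounded total matches; no reconciliation needed.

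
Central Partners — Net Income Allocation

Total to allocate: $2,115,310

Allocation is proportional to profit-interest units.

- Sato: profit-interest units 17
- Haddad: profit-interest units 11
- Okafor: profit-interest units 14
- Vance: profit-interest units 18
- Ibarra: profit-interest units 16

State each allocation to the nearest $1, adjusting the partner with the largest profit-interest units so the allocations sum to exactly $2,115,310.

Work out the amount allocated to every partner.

Sato: $473,161 · Haddad: $306,163 · Okafor: $389,662 · Vance: $500,996 · Ibarra: $445,328

Total profit-interest units = 76.
Unrounded shares: Sato 17/76 × $2,115,310 = 473,161.45; Haddad 11/76 × $2,115,310 = 306,163.29; Okafor 14/76 × $2,115,310 = 389,662.37; Vance 18/76 × $2,115,310 = 500,994.47; Ibarra 16/76 × $2,115,310 = 445,328.42.
At nearest $1: Sato $473,161; Haddad $306,163; Okafor $389,662; Vance $500,994; Ibarra $445,328. Sum = $2,115,308.
Difference $2,115,310 − $2,115,308 = +$2 applied to largest profit-interest units (Vance): Vance becomes $500,996.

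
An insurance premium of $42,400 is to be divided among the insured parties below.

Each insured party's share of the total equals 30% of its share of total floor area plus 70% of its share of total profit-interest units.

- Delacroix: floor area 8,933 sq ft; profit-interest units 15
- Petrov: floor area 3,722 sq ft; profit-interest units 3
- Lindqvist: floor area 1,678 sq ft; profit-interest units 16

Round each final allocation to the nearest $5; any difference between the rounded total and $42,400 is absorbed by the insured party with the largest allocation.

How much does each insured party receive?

Delacroix: $21,025 · Petrov: $5,920 · Lindqvist: $15,455

Floor area total 14,333; profit-interest units total 34.
Composite weights (30% floor area + 70% profit-interest units): Delacroix 0.4958; Petrov 0.1397; Lindqvist 0.3645.
Pro-rata amounts: Delacroix 21,021.82; Petrov 5,921.96; Lindqvist 15,456.22.
After rounding ($5): Delacroix $21,020; Petrov $5,920; Lindqvist $15,455. Sum = $42,395.
Difference $42,400 − $42,395 = +$5 applied to largest allocation (Delacroix): Delacroix becomes $21,025.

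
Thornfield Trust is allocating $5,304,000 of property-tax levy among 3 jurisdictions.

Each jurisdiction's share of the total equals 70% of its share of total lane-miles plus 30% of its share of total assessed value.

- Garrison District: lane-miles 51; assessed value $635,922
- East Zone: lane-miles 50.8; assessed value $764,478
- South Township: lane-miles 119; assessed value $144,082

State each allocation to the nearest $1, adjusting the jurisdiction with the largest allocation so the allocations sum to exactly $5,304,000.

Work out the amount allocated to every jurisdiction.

Garrison District: $1,512,734; East Zone: $1,641,815; South Township: $2,149,451

Lane-miles total 220.8; assessed value total 1,544,482.
Composite weights (70% lane-miles + 30% assessed value): Garrison District 0.2852; East Zone 0.3095; South Township 0.4053.
Proportional shares: Garrison District 1,512,733.66; East Zone 1,641,815.23; South Township 2,149,451.11.
At nearest $1: Garrison District $1,512,734; East Zone $1,641,815; South Township $2,149,451. Sum = $5,304,000.
Sum already equals the total — no adjustment.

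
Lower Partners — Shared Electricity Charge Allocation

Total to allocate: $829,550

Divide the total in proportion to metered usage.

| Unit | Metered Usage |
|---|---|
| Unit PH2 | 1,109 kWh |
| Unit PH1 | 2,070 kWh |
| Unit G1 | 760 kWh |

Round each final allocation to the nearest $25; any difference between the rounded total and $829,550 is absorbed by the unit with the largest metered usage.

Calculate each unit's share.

Unit PH2: $233,550 · Unit PH1: $435,950 · Unit G1: $160,050

Metered usage total: 1,109 + 2,070 + 760 = 3,939.
Raw shares: Unit PH2 233,554.44; Unit PH1 435,940.21; Unit G1 160,055.34.
Rounded to nearest $25: Unit PH2 $233,550; Unit PH1 $435,950; Unit G1 $160,050. Sum = $829,550.
Rounded total matches; no reconciliation needed.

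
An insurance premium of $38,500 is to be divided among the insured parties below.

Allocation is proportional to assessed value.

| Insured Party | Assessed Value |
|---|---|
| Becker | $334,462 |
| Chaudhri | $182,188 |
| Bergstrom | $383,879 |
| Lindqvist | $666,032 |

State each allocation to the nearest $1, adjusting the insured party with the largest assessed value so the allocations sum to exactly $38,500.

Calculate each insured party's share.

Becker: $8,220; Chaudhri: $4,477; Bergstrom: $9,434; Lindqvist: $16,369

Combined assessed value = 1,566,561.
Unrounded shares: Becker 334,462/1,566,561 × $38,500 = 8,219.78; Chaudhri 182,188/1,566,561 × $38,500 = 4,477.48; Bergstrom 383,879/1,566,561 × $38,500 = 9,434.26; Lindqvist 666,032/1,566,561 × $38,500 = 16,368.49.
At nearest $1: Becker $8,220; Chaudhri $4,477; Bergstrom $9,434; Lindqvist $16,368. Sum = $38,499.
Difference $38,500 − $38,499 = +$1 applied to largest assessed value (Lindqvist): Lindqvist becomes $16,369.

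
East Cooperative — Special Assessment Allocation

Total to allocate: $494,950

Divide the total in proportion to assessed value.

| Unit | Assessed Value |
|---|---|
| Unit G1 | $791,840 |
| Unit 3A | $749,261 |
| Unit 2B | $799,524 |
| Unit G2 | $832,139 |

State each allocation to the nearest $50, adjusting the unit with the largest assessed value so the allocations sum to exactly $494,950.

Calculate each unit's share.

Assessed value total: 791,840 + 749,261 + 799,524 + 832,139 = 3,172,764.
Unrounded shares: Unit G1 123,526.74; Unit 3A 116,884.44; Unit 2B 124,725.45; Unit G2 129,813.37.
Rounded to nearest $50: Unit G1 $123,550; Unit 3A $116,900; Unit 2B $124,750; Unit G2 $129,800. Sum = $495,000.
Difference $494,950 − $495,000 = −$50 applied to largest assessed value (Unit G2): Unit G2 becomes $129,750.

Unit G1: $123,550; Unit 3A: $116,900; Unit 2B: $124,750; Unit G2: $129,750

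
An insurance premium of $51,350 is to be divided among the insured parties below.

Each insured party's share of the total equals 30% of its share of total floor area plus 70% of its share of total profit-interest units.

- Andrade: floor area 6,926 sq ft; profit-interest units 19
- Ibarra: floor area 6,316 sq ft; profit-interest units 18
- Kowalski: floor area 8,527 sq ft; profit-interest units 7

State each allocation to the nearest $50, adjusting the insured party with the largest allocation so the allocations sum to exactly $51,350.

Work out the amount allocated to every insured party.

Totals — floor area 21,769, profit-interest units 44.
Composite weights (30% floor area + 70% profit-interest units): Andrade 0.3977; Ibarra 0.3734; Kowalski 0.2289.
Raw shares: Andrade 20,422.94; Ibarra 19,174.34; Kowalski 11,752.72.
Rounded to nearest $50: Andrade $20,400; Ibarra $19,150; Kowalski $11,750. Sum = $51,300.
Difference $51,350 − $51,300 = +$50 applied to largest allocation (Andrade): Andrade becomes $20,450.

Andrade: $20,450 | Ibarra: $19,150 | Kowalski: $11,750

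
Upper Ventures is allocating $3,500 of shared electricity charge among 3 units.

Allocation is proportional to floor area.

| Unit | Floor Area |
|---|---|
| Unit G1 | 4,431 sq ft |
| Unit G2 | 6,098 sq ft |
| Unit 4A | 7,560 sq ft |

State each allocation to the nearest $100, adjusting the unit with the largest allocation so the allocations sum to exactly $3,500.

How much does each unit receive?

Unit G1: $900 | Unit G2: $1,200 | Unit 4A: $1,400

Combined floor area = 18,089.
Unrounded shares: Unit G1 4,431/18,089 × $3,500 = 857.34; Unit G2 6,098/18,089 × $3,500 = 1,179.89; Unit 4A 7,560/18,089 × $3,500 = 1,462.77.
At nearest $100: Unit G1 $900; Unit G2 $1,200; Unit 4A $1,500. Sum = $3,600.
Difference $3,500 − $3,600 = −$100 applied to largest allocation (Unit 4A): Unit 4A becomes $1,400.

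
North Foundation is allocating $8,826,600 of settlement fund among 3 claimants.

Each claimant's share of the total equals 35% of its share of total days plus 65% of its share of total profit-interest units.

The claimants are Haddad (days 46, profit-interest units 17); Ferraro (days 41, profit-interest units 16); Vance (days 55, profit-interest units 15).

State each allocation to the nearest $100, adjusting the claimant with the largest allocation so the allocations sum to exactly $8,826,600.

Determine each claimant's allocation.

Haddad: $3,032,700; Ferraro: $2,804,400; Vance: $2,989,500

Totals — days 142, profit-interest units 48.
Blended shares (35% days + 65% profit-interest units): Haddad 0.3436; Ferraro 0.3177; Vance 0.3387.
Proportional shares: Haddad 3,032,719.27; Ferraro 2,804,413.87; Vance 2,989,466.86.
Rounded to nearest $100: Haddad $3,032,700; Ferraro $2,804,400; Vance $2,989,500. Sum = $8,826,600.
Rounded total matches; no reconciliation needed.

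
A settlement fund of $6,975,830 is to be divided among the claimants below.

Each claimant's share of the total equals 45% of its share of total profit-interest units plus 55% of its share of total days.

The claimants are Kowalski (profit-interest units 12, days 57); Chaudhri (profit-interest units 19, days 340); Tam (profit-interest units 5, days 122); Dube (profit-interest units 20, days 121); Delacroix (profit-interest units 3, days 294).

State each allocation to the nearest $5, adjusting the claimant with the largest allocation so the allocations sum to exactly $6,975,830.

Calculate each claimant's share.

Kowalski: $872,610 | Chaudhri: $2,407,570 | Tam: $767,180 | Dube: $1,561,155 | Delacroix: $1,367,315

Totals — profit-interest units 59, days 934.
Combined weights (45% profit-interest units + 55% days): Kowalski 0.1251; Chaudhri 0.3451; Tam 0.1100; Dube 0.2238; Delacroix 0.1960.
Proportional shares: Kowalski 872,611.70; Chaudhri 2,407,563.93; Tam 767,181.80; Dube 1,561,156.22; Delacroix 1,367,316.35.
At nearest $5: Kowalski $872,610; Chaudhri $2,407,565; Tam $767,180; Dube $1,561,155; Delacroix $1,367,315. Sum = $6,975,825.
Difference $6,975,830 − $6,975,825 = +$5 applied to largest allocation (Chaudhri): Chaudhri becomes $2,407,570.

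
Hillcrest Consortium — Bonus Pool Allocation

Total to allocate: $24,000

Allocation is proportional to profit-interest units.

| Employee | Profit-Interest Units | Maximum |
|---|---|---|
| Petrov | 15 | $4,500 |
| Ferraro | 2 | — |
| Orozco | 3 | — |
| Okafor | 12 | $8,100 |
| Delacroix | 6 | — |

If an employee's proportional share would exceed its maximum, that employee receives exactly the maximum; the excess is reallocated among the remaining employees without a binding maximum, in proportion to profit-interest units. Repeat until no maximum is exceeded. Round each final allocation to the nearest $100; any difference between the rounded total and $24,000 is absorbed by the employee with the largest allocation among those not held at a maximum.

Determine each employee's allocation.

Profit-interest units total: 38.
Proportional shares (ignoring caps): Petrov 9,473.68; Ferraro 1,263.16; Orozco 1,894.74; Okafor 7,578.95; Delacroix 3,789.47.
Capped: Petrov ($4,500); remaining pool $19,500 reallocated over remaining profit-interest units 23.
Capped: Okafor ($8,100); remaining pool $11,400 reallocated over remaining profit-interest units 11.
Redistributed shares: Ferraro 2,072.73 → $2,100; Orozco 3,109.09 → $3,100; Delacroix 6,218.18 → $6,200.

Petrov: $4,500; Ferraro: $2,100; Orozco: $3,100; Okafor: $8,100; Delacroix: $6,200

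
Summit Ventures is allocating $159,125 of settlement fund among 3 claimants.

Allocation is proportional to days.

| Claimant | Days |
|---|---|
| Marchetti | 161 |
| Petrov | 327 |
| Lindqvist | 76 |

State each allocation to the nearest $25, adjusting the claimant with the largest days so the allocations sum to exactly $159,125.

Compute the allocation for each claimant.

Sum of days: 161 + 327 + 76 = 564.
Unrounded shares: Marchetti 45,423.98; Petrov 92,258.64; Lindqvist 21,442.38.
At nearest $25: Marchetti $45,425; Petrov $92,250; Lindqvist $21,450. Sum = $159,125.
Sum already equals the total — no adjustment.

Marchetti: $45,425; Petrov: $92,250; Lindqvist: $21,450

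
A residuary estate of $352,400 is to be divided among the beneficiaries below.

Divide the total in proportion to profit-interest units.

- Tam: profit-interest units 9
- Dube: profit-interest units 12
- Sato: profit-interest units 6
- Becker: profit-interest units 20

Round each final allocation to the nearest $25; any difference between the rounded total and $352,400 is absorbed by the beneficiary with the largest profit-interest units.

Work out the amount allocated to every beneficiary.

Tam: $67,475; Dube: $89,975; Sato: $44,975; Becker: $149,975

Total profit-interest units = 9 + 12 + 6 + 20 = 47.
Proportional shares: Tam 67,480.85; Dube 89,974.47; Sato 44,987.23; Becker 149,957.45.
After rounding ($25): Tam $67,475; Dube $89,975; Sato $44,975; Becker $149,950. Sum = $352,375.
Difference $352,400 − $352,375 = +$25 applied to largest profit-interest units (Becker): Becker becomes $149,975.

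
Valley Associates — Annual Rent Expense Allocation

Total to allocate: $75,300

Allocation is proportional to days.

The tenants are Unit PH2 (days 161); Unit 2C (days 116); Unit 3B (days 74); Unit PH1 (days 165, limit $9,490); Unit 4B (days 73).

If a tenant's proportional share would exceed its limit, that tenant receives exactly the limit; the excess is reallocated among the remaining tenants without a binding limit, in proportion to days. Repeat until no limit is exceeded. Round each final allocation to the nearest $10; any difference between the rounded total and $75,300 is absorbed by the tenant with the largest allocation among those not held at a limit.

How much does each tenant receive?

Combined days = 589.
Unconstrained shares: Unit PH2 20,582.85; Unit 2C 14,829.88; Unit 3B 9,460.44; Unit PH1 21,094.23; Unit 4B 9,332.60.
Held at cap: Unit PH1 ($9,490); balance $65,810 reallocated over remaining days 424.
Redistributed shares: Unit PH2 24,989.17 → $24,990; Unit 2C 18,004.62 → $18,000; Unit 3B 11,485.71 → $11,490; Unit 4B 11,330.50 → $11,330.

Unit PH2: $24,990 | Unit 2C: $18,000 | Unit 3B: $11,490 | Unit PH1: $9,490 | Unit 4B: $11,330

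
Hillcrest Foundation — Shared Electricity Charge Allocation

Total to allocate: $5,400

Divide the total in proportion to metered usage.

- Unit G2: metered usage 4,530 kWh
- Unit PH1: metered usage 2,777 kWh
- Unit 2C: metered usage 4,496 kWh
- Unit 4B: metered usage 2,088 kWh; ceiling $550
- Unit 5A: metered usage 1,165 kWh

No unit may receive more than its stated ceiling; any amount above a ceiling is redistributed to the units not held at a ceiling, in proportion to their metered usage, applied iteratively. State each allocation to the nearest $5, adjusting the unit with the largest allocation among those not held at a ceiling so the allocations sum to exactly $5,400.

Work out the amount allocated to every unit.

Combined metered usage = 15,056.
Proportional shares (ignoring caps): Unit G2 1,624.73; Unit PH1 996.00; Unit 2C 1,612.54; Unit 4B 748.88; Unit 5A 417.84.
Held at cap: Unit 4B ($550); remaining pool $4,850 reallocated over remaining metered usage 12,968.
Remaining shares: Unit G2 1,694.21 → $1,695; Unit PH1 1,038.59 → $1,040; Unit 2C 1,681.49 → $1,680; Unit 5A 435.71 → $435.

Unit G2: $1,695 | Unit PH1: $1,040 | Unit 2C: $1,680 | Unit 4B: $550 | Unit 5A: $435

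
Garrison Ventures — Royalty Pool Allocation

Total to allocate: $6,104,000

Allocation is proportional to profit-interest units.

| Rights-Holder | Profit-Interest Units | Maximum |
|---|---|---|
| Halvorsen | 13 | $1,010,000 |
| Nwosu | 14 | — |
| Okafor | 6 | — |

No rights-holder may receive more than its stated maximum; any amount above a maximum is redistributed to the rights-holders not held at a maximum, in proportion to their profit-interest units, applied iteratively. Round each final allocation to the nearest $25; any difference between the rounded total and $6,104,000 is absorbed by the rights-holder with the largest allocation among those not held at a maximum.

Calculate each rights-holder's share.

Halvorsen: $1,010,000; Nwosu: $3,565,800; Okafor: $1,528,200

Sum of profit-interest units: 33.
Unconstrained shares: Halvorsen 2,404,606.06; Nwosu 2,589,575.76; Okafor 1,109,818.18.
Cap binds for Halvorsen ($1,010,000); residual $5,094,000 reallocated over remaining profit-interest units 20.
Shares after redistribution: Nwosu 3,565,800.00 → $3,565,800; Okafor 1,528,200.00 → $1,528,200.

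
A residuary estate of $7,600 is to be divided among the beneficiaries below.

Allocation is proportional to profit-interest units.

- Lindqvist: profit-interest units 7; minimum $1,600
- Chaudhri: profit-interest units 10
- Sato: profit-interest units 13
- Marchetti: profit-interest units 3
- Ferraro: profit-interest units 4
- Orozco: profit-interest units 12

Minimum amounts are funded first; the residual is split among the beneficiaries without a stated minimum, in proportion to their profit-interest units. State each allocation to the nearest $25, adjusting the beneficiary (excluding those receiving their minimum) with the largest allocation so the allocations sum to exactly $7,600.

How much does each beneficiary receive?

Lindqvist: $1,600; Chaudhri: $1,425; Sato: $1,850; Marchetti: $425; Ferraro: $575; Orozco: $1,725

Guaranteed amounts: Lindqvist $1,600. Remaining pool $6,000.
Remaining pool split over remaining profit-interest units 42: Chaudhri 1,428.57 → $1,425; Sato 1,857.14 → $1,850; Marchetti 428.57 → $425; Ferraro 571.43 → $575; Orozco 1,714.29 → $1,725.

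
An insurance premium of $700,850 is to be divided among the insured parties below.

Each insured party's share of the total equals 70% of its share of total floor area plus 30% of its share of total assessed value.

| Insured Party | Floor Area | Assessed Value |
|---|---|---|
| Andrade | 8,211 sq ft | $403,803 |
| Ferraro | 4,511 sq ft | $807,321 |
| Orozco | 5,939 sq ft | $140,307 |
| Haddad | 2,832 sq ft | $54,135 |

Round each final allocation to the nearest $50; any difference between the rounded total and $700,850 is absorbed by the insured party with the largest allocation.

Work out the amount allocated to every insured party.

Floor area total 21,493; assessed value total 1,405,566.
Combined weights (70% floor area + 30% assessed value): Andrade 0.3536; Ferraro 0.3192; Orozco 0.2234; Haddad 0.1038.
Pro-rata amounts: Andrade 247,826.53; Ferraro 223,732.27; Orozco 156,550.61; Haddad 72,740.59.
After rounding ($50): Andrade $247,850; Ferraro $223,750; Orozco $156,550; Haddad $72,750. Sum = $700,900.
Difference $700,850 − $700,900 = −$50 applied to largest allocation (Andrade): Andrade becomes $247,800.

Andrade: $247,800 · Ferraro: $223,750 · Orozco: $156,550 · Haddad: $72,750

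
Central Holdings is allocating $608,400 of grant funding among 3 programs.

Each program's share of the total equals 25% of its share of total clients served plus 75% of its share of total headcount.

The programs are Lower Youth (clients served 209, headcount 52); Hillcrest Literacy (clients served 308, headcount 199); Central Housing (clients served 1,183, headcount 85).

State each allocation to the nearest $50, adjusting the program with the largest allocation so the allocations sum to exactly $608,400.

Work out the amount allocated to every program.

Lower Youth: $89,300; Hillcrest Literacy: $297,800; Central Housing: $221,300

Totals — clients served 1,700, headcount 336.
Combined weights (25% clients served + 75% headcount): Lower Youth 0.1468; Hillcrest Literacy 0.4895; Central Housing 0.3637.
Proportional shares: Lower Youth 89,317.21; Hillcrest Literacy 297,806.05; Central Housing 221,276.74.
Rounded to nearest $50: Lower Youth $89,300; Hillcrest Literacy $297,800; Central Housing $221,300. Sum = $608,400.
Sum already equals the total — no adjustment.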